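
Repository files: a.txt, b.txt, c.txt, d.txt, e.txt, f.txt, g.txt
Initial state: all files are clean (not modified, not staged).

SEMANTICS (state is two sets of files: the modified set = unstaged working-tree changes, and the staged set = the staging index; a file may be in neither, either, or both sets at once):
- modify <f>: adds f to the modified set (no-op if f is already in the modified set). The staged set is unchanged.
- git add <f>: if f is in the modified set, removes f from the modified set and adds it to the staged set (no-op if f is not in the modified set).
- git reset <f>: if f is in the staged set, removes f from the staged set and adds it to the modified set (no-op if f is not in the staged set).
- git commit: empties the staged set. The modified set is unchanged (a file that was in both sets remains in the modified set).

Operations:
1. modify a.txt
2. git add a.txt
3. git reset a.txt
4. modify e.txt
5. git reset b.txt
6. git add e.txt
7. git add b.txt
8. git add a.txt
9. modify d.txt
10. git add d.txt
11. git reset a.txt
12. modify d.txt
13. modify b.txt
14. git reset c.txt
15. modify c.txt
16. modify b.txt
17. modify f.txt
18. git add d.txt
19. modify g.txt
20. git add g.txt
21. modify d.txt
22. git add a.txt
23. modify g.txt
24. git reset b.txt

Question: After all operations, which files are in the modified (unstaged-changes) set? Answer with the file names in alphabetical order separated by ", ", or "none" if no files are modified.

Answer: b.txt, c.txt, d.txt, f.txt, g.txt

Derivation:
After op 1 (modify a.txt): modified={a.txt} staged={none}
After op 2 (git add a.txt): modified={none} staged={a.txt}
After op 3 (git reset a.txt): modified={a.txt} staged={none}
After op 4 (modify e.txt): modified={a.txt, e.txt} staged={none}
After op 5 (git reset b.txt): modified={a.txt, e.txt} staged={none}
After op 6 (git add e.txt): modified={a.txt} staged={e.txt}
After op 7 (git add b.txt): modified={a.txt} staged={e.txt}
After op 8 (git add a.txt): modified={none} staged={a.txt, e.txt}
After op 9 (modify d.txt): modified={d.txt} staged={a.txt, e.txt}
After op 10 (git add d.txt): modified={none} staged={a.txt, d.txt, e.txt}
After op 11 (git reset a.txt): modified={a.txt} staged={d.txt, e.txt}
After op 12 (modify d.txt): modified={a.txt, d.txt} staged={d.txt, e.txt}
After op 13 (modify b.txt): modified={a.txt, b.txt, d.txt} staged={d.txt, e.txt}
After op 14 (git reset c.txt): modified={a.txt, b.txt, d.txt} staged={d.txt, e.txt}
After op 15 (modify c.txt): modified={a.txt, b.txt, c.txt, d.txt} staged={d.txt, e.txt}
After op 16 (modify b.txt): modified={a.txt, b.txt, c.txt, d.txt} staged={d.txt, e.txt}
After op 17 (modify f.txt): modified={a.txt, b.txt, c.txt, d.txt, f.txt} staged={d.txt, e.txt}
After op 18 (git add d.txt): modified={a.txt, b.txt, c.txt, f.txt} staged={d.txt, e.txt}
After op 19 (modify g.txt): modified={a.txt, b.txt, c.txt, f.txt, g.txt} staged={d.txt, e.txt}
After op 20 (git add g.txt): modified={a.txt, b.txt, c.txt, f.txt} staged={d.txt, e.txt, g.txt}
After op 21 (modify d.txt): modified={a.txt, b.txt, c.txt, d.txt, f.txt} staged={d.txt, e.txt, g.txt}
After op 22 (git add a.txt): modified={b.txt, c.txt, d.txt, f.txt} staged={a.txt, d.txt, e.txt, g.txt}
After op 23 (modify g.txt): modified={b.txt, c.txt, d.txt, f.txt, g.txt} staged={a.txt, d.txt, e.txt, g.txt}
After op 24 (git reset b.txt): modified={b.txt, c.txt, d.txt, f.txt, g.txt} staged={a.txt, d.txt, e.txt, g.txt}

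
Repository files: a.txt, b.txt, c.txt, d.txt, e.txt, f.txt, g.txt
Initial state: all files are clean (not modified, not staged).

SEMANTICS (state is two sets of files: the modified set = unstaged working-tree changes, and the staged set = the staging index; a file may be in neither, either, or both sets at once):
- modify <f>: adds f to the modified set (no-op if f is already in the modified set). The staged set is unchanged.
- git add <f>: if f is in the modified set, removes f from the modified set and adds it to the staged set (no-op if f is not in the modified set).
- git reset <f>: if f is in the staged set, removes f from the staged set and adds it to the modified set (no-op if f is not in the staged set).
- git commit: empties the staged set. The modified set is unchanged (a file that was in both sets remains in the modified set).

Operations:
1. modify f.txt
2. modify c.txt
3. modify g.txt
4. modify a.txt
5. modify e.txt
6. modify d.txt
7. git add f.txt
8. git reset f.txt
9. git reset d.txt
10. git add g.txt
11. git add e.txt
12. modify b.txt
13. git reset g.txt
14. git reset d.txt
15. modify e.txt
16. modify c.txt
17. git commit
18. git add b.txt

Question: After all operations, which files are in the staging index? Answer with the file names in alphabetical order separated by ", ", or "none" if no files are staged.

After op 1 (modify f.txt): modified={f.txt} staged={none}
After op 2 (modify c.txt): modified={c.txt, f.txt} staged={none}
After op 3 (modify g.txt): modified={c.txt, f.txt, g.txt} staged={none}
After op 4 (modify a.txt): modified={a.txt, c.txt, f.txt, g.txt} staged={none}
After op 5 (modify e.txt): modified={a.txt, c.txt, e.txt, f.txt, g.txt} staged={none}
After op 6 (modify d.txt): modified={a.txt, c.txt, d.txt, e.txt, f.txt, g.txt} staged={none}
After op 7 (git add f.txt): modified={a.txt, c.txt, d.txt, e.txt, g.txt} staged={f.txt}
After op 8 (git reset f.txt): modified={a.txt, c.txt, d.txt, e.txt, f.txt, g.txt} staged={none}
After op 9 (git reset d.txt): modified={a.txt, c.txt, d.txt, e.txt, f.txt, g.txt} staged={none}
After op 10 (git add g.txt): modified={a.txt, c.txt, d.txt, e.txt, f.txt} staged={g.txt}
After op 11 (git add e.txt): modified={a.txt, c.txt, d.txt, f.txt} staged={e.txt, g.txt}
After op 12 (modify b.txt): modified={a.txt, b.txt, c.txt, d.txt, f.txt} staged={e.txt, g.txt}
After op 13 (git reset g.txt): modified={a.txt, b.txt, c.txt, d.txt, f.txt, g.txt} staged={e.txt}
After op 14 (git reset d.txt): modified={a.txt, b.txt, c.txt, d.txt, f.txt, g.txt} staged={e.txt}
After op 15 (modify e.txt): modified={a.txt, b.txt, c.txt, d.txt, e.txt, f.txt, g.txt} staged={e.txt}
After op 16 (modify c.txt): modified={a.txt, b.txt, c.txt, d.txt, e.txt, f.txt, g.txt} staged={e.txt}
After op 17 (git commit): modified={a.txt, b.txt, c.txt, d.txt, e.txt, f.txt, g.txt} staged={none}
After op 18 (git add b.txt): modified={a.txt, c.txt, d.txt, e.txt, f.txt, g.txt} staged={b.txt}

Answer: b.txt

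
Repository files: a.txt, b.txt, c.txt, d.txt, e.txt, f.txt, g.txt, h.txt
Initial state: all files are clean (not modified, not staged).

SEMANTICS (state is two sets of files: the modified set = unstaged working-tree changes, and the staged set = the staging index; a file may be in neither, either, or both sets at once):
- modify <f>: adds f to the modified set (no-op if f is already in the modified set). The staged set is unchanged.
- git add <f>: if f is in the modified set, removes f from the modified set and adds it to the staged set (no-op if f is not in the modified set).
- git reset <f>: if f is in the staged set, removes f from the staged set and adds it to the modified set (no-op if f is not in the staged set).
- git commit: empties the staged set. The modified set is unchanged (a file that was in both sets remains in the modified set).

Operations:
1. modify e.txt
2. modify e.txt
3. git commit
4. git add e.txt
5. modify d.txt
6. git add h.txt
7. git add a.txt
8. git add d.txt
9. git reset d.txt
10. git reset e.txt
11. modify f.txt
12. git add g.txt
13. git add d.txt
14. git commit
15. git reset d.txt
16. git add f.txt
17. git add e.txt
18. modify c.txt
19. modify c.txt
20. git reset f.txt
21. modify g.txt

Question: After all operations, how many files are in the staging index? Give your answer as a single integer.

After op 1 (modify e.txt): modified={e.txt} staged={none}
After op 2 (modify e.txt): modified={e.txt} staged={none}
After op 3 (git commit): modified={e.txt} staged={none}
After op 4 (git add e.txt): modified={none} staged={e.txt}
After op 5 (modify d.txt): modified={d.txt} staged={e.txt}
After op 6 (git add h.txt): modified={d.txt} staged={e.txt}
After op 7 (git add a.txt): modified={d.txt} staged={e.txt}
After op 8 (git add d.txt): modified={none} staged={d.txt, e.txt}
After op 9 (git reset d.txt): modified={d.txt} staged={e.txt}
After op 10 (git reset e.txt): modified={d.txt, e.txt} staged={none}
After op 11 (modify f.txt): modified={d.txt, e.txt, f.txt} staged={none}
After op 12 (git add g.txt): modified={d.txt, e.txt, f.txt} staged={none}
After op 13 (git add d.txt): modified={e.txt, f.txt} staged={d.txt}
After op 14 (git commit): modified={e.txt, f.txt} staged={none}
After op 15 (git reset d.txt): modified={e.txt, f.txt} staged={none}
After op 16 (git add f.txt): modified={e.txt} staged={f.txt}
After op 17 (git add e.txt): modified={none} staged={e.txt, f.txt}
After op 18 (modify c.txt): modified={c.txt} staged={e.txt, f.txt}
After op 19 (modify c.txt): modified={c.txt} staged={e.txt, f.txt}
After op 20 (git reset f.txt): modified={c.txt, f.txt} staged={e.txt}
After op 21 (modify g.txt): modified={c.txt, f.txt, g.txt} staged={e.txt}
Final staged set: {e.txt} -> count=1

Answer: 1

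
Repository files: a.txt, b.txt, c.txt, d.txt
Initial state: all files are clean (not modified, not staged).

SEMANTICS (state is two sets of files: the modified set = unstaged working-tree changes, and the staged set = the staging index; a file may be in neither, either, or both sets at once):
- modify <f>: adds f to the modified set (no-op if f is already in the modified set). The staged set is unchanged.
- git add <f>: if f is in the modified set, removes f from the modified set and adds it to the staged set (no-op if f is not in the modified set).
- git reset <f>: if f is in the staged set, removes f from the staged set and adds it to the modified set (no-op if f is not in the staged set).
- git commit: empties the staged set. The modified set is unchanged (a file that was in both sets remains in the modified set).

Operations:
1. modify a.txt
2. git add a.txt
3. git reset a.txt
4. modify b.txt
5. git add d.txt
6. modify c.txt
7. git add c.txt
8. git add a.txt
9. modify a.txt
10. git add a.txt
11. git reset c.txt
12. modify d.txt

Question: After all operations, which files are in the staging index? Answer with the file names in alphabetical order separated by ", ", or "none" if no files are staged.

After op 1 (modify a.txt): modified={a.txt} staged={none}
After op 2 (git add a.txt): modified={none} staged={a.txt}
After op 3 (git reset a.txt): modified={a.txt} staged={none}
After op 4 (modify b.txt): modified={a.txt, b.txt} staged={none}
After op 5 (git add d.txt): modified={a.txt, b.txt} staged={none}
After op 6 (modify c.txt): modified={a.txt, b.txt, c.txt} staged={none}
After op 7 (git add c.txt): modified={a.txt, b.txt} staged={c.txt}
After op 8 (git add a.txt): modified={b.txt} staged={a.txt, c.txt}
After op 9 (modify a.txt): modified={a.txt, b.txt} staged={a.txt, c.txt}
After op 10 (git add a.txt): modified={b.txt} staged={a.txt, c.txt}
After op 11 (git reset c.txt): modified={b.txt, c.txt} staged={a.txt}
After op 12 (modify d.txt): modified={b.txt, c.txt, d.txt} staged={a.txt}

Answer: a.txt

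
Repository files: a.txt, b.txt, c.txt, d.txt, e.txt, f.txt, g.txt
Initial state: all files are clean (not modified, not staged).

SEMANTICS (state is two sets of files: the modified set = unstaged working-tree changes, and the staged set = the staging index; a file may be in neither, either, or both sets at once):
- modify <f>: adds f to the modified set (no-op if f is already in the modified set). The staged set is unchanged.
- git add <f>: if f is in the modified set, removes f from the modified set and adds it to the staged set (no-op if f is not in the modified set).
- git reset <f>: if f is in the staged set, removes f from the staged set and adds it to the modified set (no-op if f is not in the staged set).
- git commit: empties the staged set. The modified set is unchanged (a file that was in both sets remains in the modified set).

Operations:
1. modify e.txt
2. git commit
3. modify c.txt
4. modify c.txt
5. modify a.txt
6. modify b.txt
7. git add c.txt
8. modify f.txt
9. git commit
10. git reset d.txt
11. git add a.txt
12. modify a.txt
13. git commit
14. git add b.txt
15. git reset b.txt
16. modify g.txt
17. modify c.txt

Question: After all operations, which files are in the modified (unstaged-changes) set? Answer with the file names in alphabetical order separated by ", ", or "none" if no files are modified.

After op 1 (modify e.txt): modified={e.txt} staged={none}
After op 2 (git commit): modified={e.txt} staged={none}
After op 3 (modify c.txt): modified={c.txt, e.txt} staged={none}
After op 4 (modify c.txt): modified={c.txt, e.txt} staged={none}
After op 5 (modify a.txt): modified={a.txt, c.txt, e.txt} staged={none}
After op 6 (modify b.txt): modified={a.txt, b.txt, c.txt, e.txt} staged={none}
After op 7 (git add c.txt): modified={a.txt, b.txt, e.txt} staged={c.txt}
After op 8 (modify f.txt): modified={a.txt, b.txt, e.txt, f.txt} staged={c.txt}
After op 9 (git commit): modified={a.txt, b.txt, e.txt, f.txt} staged={none}
After op 10 (git reset d.txt): modified={a.txt, b.txt, e.txt, f.txt} staged={none}
After op 11 (git add a.txt): modified={b.txt, e.txt, f.txt} staged={a.txt}
After op 12 (modify a.txt): modified={a.txt, b.txt, e.txt, f.txt} staged={a.txt}
After op 13 (git commit): modified={a.txt, b.txt, e.txt, f.txt} staged={none}
After op 14 (git add b.txt): modified={a.txt, e.txt, f.txt} staged={b.txt}
After op 15 (git reset b.txt): modified={a.txt, b.txt, e.txt, f.txt} staged={none}
After op 16 (modify g.txt): modified={a.txt, b.txt, e.txt, f.txt, g.txt} staged={none}
After op 17 (modify c.txt): modified={a.txt, b.txt, c.txt, e.txt, f.txt, g.txt} staged={none}

Answer: a.txt, b.txt, c.txt, e.txt, f.txt, g.txt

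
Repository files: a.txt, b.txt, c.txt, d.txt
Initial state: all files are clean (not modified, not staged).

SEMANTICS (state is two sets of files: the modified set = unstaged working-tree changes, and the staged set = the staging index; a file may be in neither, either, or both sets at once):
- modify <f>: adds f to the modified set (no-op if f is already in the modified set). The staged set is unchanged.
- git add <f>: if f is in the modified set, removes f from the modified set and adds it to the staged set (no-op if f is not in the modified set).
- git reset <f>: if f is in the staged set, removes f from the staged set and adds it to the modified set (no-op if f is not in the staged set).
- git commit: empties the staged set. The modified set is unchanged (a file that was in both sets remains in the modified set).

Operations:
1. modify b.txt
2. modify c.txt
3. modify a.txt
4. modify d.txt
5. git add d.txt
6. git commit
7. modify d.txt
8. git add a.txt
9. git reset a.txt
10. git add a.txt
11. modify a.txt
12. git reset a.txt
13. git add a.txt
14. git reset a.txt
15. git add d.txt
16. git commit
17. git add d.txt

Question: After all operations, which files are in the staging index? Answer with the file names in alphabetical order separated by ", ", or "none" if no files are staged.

Answer: none

Derivation:
After op 1 (modify b.txt): modified={b.txt} staged={none}
After op 2 (modify c.txt): modified={b.txt, c.txt} staged={none}
After op 3 (modify a.txt): modified={a.txt, b.txt, c.txt} staged={none}
After op 4 (modify d.txt): modified={a.txt, b.txt, c.txt, d.txt} staged={none}
After op 5 (git add d.txt): modified={a.txt, b.txt, c.txt} staged={d.txt}
After op 6 (git commit): modified={a.txt, b.txt, c.txt} staged={none}
After op 7 (modify d.txt): modified={a.txt, b.txt, c.txt, d.txt} staged={none}
After op 8 (git add a.txt): modified={b.txt, c.txt, d.txt} staged={a.txt}
After op 9 (git reset a.txt): modified={a.txt, b.txt, c.txt, d.txt} staged={none}
After op 10 (git add a.txt): modified={b.txt, c.txt, d.txt} staged={a.txt}
After op 11 (modify a.txt): modified={a.txt, b.txt, c.txt, d.txt} staged={a.txt}
After op 12 (git reset a.txt): modified={a.txt, b.txt, c.txt, d.txt} staged={none}
After op 13 (git add a.txt): modified={b.txt, c.txt, d.txt} staged={a.txt}
After op 14 (git reset a.txt): modified={a.txt, b.txt, c.txt, d.txt} staged={none}
After op 15 (git add d.txt): modified={a.txt, b.txt, c.txt} staged={d.txt}
After op 16 (git commit): modified={a.txt, b.txt, c.txt} staged={none}
After op 17 (git add d.txt): modified={a.txt, b.txt, c.txt} staged={none}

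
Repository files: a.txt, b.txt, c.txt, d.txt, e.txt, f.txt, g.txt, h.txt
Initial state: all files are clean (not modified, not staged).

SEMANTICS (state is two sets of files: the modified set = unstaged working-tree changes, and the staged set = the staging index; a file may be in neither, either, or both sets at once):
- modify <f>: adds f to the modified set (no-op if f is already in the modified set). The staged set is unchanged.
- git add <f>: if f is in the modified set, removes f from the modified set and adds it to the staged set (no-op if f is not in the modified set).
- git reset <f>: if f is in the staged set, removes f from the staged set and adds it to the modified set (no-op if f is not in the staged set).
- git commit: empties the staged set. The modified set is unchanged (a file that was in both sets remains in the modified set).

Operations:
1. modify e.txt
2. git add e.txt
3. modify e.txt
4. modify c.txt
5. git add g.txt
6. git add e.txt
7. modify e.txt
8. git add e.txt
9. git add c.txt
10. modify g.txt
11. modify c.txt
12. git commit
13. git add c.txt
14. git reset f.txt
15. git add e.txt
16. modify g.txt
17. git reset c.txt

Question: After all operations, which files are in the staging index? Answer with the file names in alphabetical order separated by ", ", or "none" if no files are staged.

After op 1 (modify e.txt): modified={e.txt} staged={none}
After op 2 (git add e.txt): modified={none} staged={e.txt}
After op 3 (modify e.txt): modified={e.txt} staged={e.txt}
After op 4 (modify c.txt): modified={c.txt, e.txt} staged={e.txt}
After op 5 (git add g.txt): modified={c.txt, e.txt} staged={e.txt}
After op 6 (git add e.txt): modified={c.txt} staged={e.txt}
After op 7 (modify e.txt): modified={c.txt, e.txt} staged={e.txt}
After op 8 (git add e.txt): modified={c.txt} staged={e.txt}
After op 9 (git add c.txt): modified={none} staged={c.txt, e.txt}
After op 10 (modify g.txt): modified={g.txt} staged={c.txt, e.txt}
After op 11 (modify c.txt): modified={c.txt, g.txt} staged={c.txt, e.txt}
After op 12 (git commit): modified={c.txt, g.txt} staged={none}
After op 13 (git add c.txt): modified={g.txt} staged={c.txt}
After op 14 (git reset f.txt): modified={g.txt} staged={c.txt}
After op 15 (git add e.txt): modified={g.txt} staged={c.txt}
After op 16 (modify g.txt): modified={g.txt} staged={c.txt}
After op 17 (git reset c.txt): modified={c.txt, g.txt} staged={none}

Answer: none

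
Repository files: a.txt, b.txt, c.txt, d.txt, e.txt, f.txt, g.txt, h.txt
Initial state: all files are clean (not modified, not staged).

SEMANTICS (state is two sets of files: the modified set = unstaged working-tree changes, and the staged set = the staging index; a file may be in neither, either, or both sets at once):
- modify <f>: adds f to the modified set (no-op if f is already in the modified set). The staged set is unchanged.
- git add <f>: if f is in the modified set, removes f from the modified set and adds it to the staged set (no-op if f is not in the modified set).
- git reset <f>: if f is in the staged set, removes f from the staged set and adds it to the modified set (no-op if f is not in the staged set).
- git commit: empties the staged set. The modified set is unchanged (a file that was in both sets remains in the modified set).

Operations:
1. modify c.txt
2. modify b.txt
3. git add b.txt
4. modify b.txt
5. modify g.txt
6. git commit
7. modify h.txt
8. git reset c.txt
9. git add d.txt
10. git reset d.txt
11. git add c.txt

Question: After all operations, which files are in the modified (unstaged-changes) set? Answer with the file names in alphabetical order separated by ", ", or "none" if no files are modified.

After op 1 (modify c.txt): modified={c.txt} staged={none}
After op 2 (modify b.txt): modified={b.txt, c.txt} staged={none}
After op 3 (git add b.txt): modified={c.txt} staged={b.txt}
After op 4 (modify b.txt): modified={b.txt, c.txt} staged={b.txt}
After op 5 (modify g.txt): modified={b.txt, c.txt, g.txt} staged={b.txt}
After op 6 (git commit): modified={b.txt, c.txt, g.txt} staged={none}
After op 7 (modify h.txt): modified={b.txt, c.txt, g.txt, h.txt} staged={none}
After op 8 (git reset c.txt): modified={b.txt, c.txt, g.txt, h.txt} staged={none}
After op 9 (git add d.txt): modified={b.txt, c.txt, g.txt, h.txt} staged={none}
After op 10 (git reset d.txt): modified={b.txt, c.txt, g.txt, h.txt} staged={none}
After op 11 (git add c.txt): modified={b.txt, g.txt, h.txt} staged={c.txt}

Answer: b.txt, g.txt, h.txt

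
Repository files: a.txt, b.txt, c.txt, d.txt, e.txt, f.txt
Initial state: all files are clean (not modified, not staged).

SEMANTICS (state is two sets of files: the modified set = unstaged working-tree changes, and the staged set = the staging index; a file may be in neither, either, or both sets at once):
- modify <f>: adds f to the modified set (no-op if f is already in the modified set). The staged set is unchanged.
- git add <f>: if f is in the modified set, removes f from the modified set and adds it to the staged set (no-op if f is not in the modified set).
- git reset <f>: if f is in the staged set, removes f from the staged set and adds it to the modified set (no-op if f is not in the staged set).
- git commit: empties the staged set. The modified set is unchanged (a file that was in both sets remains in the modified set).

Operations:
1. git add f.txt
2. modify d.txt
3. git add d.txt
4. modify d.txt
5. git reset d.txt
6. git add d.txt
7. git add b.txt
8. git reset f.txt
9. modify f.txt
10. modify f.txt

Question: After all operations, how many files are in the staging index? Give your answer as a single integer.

Answer: 1

Derivation:
After op 1 (git add f.txt): modified={none} staged={none}
After op 2 (modify d.txt): modified={d.txt} staged={none}
After op 3 (git add d.txt): modified={none} staged={d.txt}
After op 4 (modify d.txt): modified={d.txt} staged={d.txt}
After op 5 (git reset d.txt): modified={d.txt} staged={none}
After op 6 (git add d.txt): modified={none} staged={d.txt}
After op 7 (git add b.txt): modified={none} staged={d.txt}
After op 8 (git reset f.txt): modified={none} staged={d.txt}
After op 9 (modify f.txt): modified={f.txt} staged={d.txt}
After op 10 (modify f.txt): modified={f.txt} staged={d.txt}
Final staged set: {d.txt} -> count=1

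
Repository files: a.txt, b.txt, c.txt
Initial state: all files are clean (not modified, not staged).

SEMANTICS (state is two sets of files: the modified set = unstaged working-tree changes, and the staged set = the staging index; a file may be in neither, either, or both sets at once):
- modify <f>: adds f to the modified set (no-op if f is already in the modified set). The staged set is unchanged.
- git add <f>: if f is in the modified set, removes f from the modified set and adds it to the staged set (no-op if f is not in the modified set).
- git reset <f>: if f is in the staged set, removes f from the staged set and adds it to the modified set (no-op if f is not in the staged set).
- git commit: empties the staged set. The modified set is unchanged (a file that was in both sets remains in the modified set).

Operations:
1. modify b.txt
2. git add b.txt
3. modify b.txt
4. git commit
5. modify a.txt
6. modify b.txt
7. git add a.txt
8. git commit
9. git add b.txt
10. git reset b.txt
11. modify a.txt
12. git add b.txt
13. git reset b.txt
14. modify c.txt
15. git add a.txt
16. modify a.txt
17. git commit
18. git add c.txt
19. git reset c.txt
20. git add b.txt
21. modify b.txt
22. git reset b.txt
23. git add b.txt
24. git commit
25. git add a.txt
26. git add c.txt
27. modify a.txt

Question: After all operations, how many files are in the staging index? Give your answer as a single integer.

Answer: 2

Derivation:
After op 1 (modify b.txt): modified={b.txt} staged={none}
After op 2 (git add b.txt): modified={none} staged={b.txt}
After op 3 (modify b.txt): modified={b.txt} staged={b.txt}
After op 4 (git commit): modified={b.txt} staged={none}
After op 5 (modify a.txt): modified={a.txt, b.txt} staged={none}
After op 6 (modify b.txt): modified={a.txt, b.txt} staged={none}
After op 7 (git add a.txt): modified={b.txt} staged={a.txt}
After op 8 (git commit): modified={b.txt} staged={none}
After op 9 (git add b.txt): modified={none} staged={b.txt}
After op 10 (git reset b.txt): modified={b.txt} staged={none}
After op 11 (modify a.txt): modified={a.txt, b.txt} staged={none}
After op 12 (git add b.txt): modified={a.txt} staged={b.txt}
After op 13 (git reset b.txt): modified={a.txt, b.txt} staged={none}
After op 14 (modify c.txt): modified={a.txt, b.txt, c.txt} staged={none}
After op 15 (git add a.txt): modified={b.txt, c.txt} staged={a.txt}
After op 16 (modify a.txt): modified={a.txt, b.txt, c.txt} staged={a.txt}
After op 17 (git commit): modified={a.txt, b.txt, c.txt} staged={none}
After op 18 (git add c.txt): modified={a.txt, b.txt} staged={c.txt}
After op 19 (git reset c.txt): modified={a.txt, b.txt, c.txt} staged={none}
After op 20 (git add b.txt): modified={a.txt, c.txt} staged={b.txt}
After op 21 (modify b.txt): modified={a.txt, b.txt, c.txt} staged={b.txt}
After op 22 (git reset b.txt): modified={a.txt, b.txt, c.txt} staged={none}
After op 23 (git add b.txt): modified={a.txt, c.txt} staged={b.txt}
After op 24 (git commit): modified={a.txt, c.txt} staged={none}
After op 25 (git add a.txt): modified={c.txt} staged={a.txt}
After op 26 (git add c.txt): modified={none} staged={a.txt, c.txt}
After op 27 (modify a.txt): modified={a.txt} staged={a.txt, c.txt}
Final staged set: {a.txt, c.txt} -> count=2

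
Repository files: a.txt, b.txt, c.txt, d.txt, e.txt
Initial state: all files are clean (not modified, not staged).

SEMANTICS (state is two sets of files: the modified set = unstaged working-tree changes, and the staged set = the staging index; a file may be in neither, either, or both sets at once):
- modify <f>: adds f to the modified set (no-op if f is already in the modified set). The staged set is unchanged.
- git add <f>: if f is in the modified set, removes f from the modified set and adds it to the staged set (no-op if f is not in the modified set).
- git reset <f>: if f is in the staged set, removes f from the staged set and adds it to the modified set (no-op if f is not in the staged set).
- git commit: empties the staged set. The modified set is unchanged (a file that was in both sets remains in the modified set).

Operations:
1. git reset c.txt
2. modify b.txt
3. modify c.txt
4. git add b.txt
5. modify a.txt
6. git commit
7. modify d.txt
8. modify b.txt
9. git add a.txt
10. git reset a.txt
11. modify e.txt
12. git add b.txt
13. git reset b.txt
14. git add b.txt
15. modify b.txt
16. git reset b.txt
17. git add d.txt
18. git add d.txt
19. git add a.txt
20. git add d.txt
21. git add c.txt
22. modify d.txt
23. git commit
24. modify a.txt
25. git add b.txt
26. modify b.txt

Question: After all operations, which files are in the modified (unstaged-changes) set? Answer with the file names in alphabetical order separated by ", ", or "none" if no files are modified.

After op 1 (git reset c.txt): modified={none} staged={none}
After op 2 (modify b.txt): modified={b.txt} staged={none}
After op 3 (modify c.txt): modified={b.txt, c.txt} staged={none}
After op 4 (git add b.txt): modified={c.txt} staged={b.txt}
After op 5 (modify a.txt): modified={a.txt, c.txt} staged={b.txt}
After op 6 (git commit): modified={a.txt, c.txt} staged={none}
After op 7 (modify d.txt): modified={a.txt, c.txt, d.txt} staged={none}
After op 8 (modify b.txt): modified={a.txt, b.txt, c.txt, d.txt} staged={none}
After op 9 (git add a.txt): modified={b.txt, c.txt, d.txt} staged={a.txt}
After op 10 (git reset a.txt): modified={a.txt, b.txt, c.txt, d.txt} staged={none}
After op 11 (modify e.txt): modified={a.txt, b.txt, c.txt, d.txt, e.txt} staged={none}
After op 12 (git add b.txt): modified={a.txt, c.txt, d.txt, e.txt} staged={b.txt}
After op 13 (git reset b.txt): modified={a.txt, b.txt, c.txt, d.txt, e.txt} staged={none}
After op 14 (git add b.txt): modified={a.txt, c.txt, d.txt, e.txt} staged={b.txt}
After op 15 (modify b.txt): modified={a.txt, b.txt, c.txt, d.txt, e.txt} staged={b.txt}
After op 16 (git reset b.txt): modified={a.txt, b.txt, c.txt, d.txt, e.txt} staged={none}
After op 17 (git add d.txt): modified={a.txt, b.txt, c.txt, e.txt} staged={d.txt}
After op 18 (git add d.txt): modified={a.txt, b.txt, c.txt, e.txt} staged={d.txt}
After op 19 (git add a.txt): modified={b.txt, c.txt, e.txt} staged={a.txt, d.txt}
After op 20 (git add d.txt): modified={b.txt, c.txt, e.txt} staged={a.txt, d.txt}
After op 21 (git add c.txt): modified={b.txt, e.txt} staged={a.txt, c.txt, d.txt}
After op 22 (modify d.txt): modified={b.txt, d.txt, e.txt} staged={a.txt, c.txt, d.txt}
After op 23 (git commit): modified={b.txt, d.txt, e.txt} staged={none}
After op 24 (modify a.txt): modified={a.txt, b.txt, d.txt, e.txt} staged={none}
After op 25 (git add b.txt): modified={a.txt, d.txt, e.txt} staged={b.txt}
After op 26 (modify b.txt): modified={a.txt, b.txt, d.txt, e.txt} staged={b.txt}

Answer: a.txt, b.txt, d.txt, e.txt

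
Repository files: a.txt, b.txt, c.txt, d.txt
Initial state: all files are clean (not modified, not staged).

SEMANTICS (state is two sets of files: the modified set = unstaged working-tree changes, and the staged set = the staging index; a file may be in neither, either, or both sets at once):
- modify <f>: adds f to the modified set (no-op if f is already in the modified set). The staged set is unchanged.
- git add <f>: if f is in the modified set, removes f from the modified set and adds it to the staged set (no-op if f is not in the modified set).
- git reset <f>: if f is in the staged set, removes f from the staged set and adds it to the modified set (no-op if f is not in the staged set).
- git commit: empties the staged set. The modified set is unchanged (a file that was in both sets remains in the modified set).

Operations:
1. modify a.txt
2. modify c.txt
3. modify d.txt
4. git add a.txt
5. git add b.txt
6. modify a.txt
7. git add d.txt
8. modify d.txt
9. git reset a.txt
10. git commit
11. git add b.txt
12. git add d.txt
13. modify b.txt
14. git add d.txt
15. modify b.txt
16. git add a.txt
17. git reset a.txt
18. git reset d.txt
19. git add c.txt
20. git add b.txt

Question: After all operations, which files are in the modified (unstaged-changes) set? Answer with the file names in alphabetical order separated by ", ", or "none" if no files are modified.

Answer: a.txt, d.txt

Derivation:
After op 1 (modify a.txt): modified={a.txt} staged={none}
After op 2 (modify c.txt): modified={a.txt, c.txt} staged={none}
After op 3 (modify d.txt): modified={a.txt, c.txt, d.txt} staged={none}
After op 4 (git add a.txt): modified={c.txt, d.txt} staged={a.txt}
After op 5 (git add b.txt): modified={c.txt, d.txt} staged={a.txt}
After op 6 (modify a.txt): modified={a.txt, c.txt, d.txt} staged={a.txt}
After op 7 (git add d.txt): modified={a.txt, c.txt} staged={a.txt, d.txt}
After op 8 (modify d.txt): modified={a.txt, c.txt, d.txt} staged={a.txt, d.txt}
After op 9 (git reset a.txt): modified={a.txt, c.txt, d.txt} staged={d.txt}
After op 10 (git commit): modified={a.txt, c.txt, d.txt} staged={none}
After op 11 (git add b.txt): modified={a.txt, c.txt, d.txt} staged={none}
After op 12 (git add d.txt): modified={a.txt, c.txt} staged={d.txt}
After op 13 (modify b.txt): modified={a.txt, b.txt, c.txt} staged={d.txt}
After op 14 (git add d.txt): modified={a.txt, b.txt, c.txt} staged={d.txt}
After op 15 (modify b.txt): modified={a.txt, b.txt, c.txt} staged={d.txt}
After op 16 (git add a.txt): modified={b.txt, c.txt} staged={a.txt, d.txt}
After op 17 (git reset a.txt): modified={a.txt, b.txt, c.txt} staged={d.txt}
After op 18 (git reset d.txt): modified={a.txt, b.txt, c.txt, d.txt} staged={none}
After op 19 (git add c.txt): modified={a.txt, b.txt, d.txt} staged={c.txt}
After op 20 (git add b.txt): modified={a.txt, d.txt} staged={b.txt, c.txt}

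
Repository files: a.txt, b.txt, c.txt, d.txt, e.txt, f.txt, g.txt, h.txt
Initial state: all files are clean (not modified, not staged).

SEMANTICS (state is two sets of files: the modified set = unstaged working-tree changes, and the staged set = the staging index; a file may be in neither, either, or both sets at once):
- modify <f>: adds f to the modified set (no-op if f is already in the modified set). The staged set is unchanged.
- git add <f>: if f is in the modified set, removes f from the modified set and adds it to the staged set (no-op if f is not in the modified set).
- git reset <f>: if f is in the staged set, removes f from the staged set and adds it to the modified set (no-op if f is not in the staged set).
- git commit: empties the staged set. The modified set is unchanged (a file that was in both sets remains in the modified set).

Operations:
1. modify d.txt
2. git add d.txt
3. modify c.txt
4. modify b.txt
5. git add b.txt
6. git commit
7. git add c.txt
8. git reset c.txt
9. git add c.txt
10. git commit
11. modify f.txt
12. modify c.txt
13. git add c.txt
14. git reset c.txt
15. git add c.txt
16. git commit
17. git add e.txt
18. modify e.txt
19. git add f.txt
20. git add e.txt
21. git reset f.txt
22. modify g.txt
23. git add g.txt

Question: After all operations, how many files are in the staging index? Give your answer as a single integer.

After op 1 (modify d.txt): modified={d.txt} staged={none}
After op 2 (git add d.txt): modified={none} staged={d.txt}
After op 3 (modify c.txt): modified={c.txt} staged={d.txt}
After op 4 (modify b.txt): modified={b.txt, c.txt} staged={d.txt}
After op 5 (git add b.txt): modified={c.txt} staged={b.txt, d.txt}
After op 6 (git commit): modified={c.txt} staged={none}
After op 7 (git add c.txt): modified={none} staged={c.txt}
After op 8 (git reset c.txt): modified={c.txt} staged={none}
After op 9 (git add c.txt): modified={none} staged={c.txt}
After op 10 (git commit): modified={none} staged={none}
After op 11 (modify f.txt): modified={f.txt} staged={none}
After op 12 (modify c.txt): modified={c.txt, f.txt} staged={none}
After op 13 (git add c.txt): modified={f.txt} staged={c.txt}
After op 14 (git reset c.txt): modified={c.txt, f.txt} staged={none}
After op 15 (git add c.txt): modified={f.txt} staged={c.txt}
After op 16 (git commit): modified={f.txt} staged={none}
After op 17 (git add e.txt): modified={f.txt} staged={none}
After op 18 (modify e.txt): modified={e.txt, f.txt} staged={none}
After op 19 (git add f.txt): modified={e.txt} staged={f.txt}
After op 20 (git add e.txt): modified={none} staged={e.txt, f.txt}
After op 21 (git reset f.txt): modified={f.txt} staged={e.txt}
After op 22 (modify g.txt): modified={f.txt, g.txt} staged={e.txt}
After op 23 (git add g.txt): modified={f.txt} staged={e.txt, g.txt}
Final staged set: {e.txt, g.txt} -> count=2

Answer: 2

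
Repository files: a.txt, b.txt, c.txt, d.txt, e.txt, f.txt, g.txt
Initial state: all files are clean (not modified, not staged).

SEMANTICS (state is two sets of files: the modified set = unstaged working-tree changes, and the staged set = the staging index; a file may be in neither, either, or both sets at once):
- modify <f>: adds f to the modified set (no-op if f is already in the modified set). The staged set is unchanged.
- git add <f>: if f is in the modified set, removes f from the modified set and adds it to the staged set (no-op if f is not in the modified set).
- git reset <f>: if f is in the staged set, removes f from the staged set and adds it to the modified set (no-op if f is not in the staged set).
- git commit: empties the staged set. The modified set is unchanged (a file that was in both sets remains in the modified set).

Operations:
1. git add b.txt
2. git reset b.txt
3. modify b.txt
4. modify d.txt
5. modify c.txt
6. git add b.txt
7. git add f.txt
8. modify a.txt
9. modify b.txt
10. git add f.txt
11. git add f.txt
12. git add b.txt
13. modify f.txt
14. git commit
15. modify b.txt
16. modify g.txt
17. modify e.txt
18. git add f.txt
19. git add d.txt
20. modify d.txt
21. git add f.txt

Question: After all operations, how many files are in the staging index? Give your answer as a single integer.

After op 1 (git add b.txt): modified={none} staged={none}
After op 2 (git reset b.txt): modified={none} staged={none}
After op 3 (modify b.txt): modified={b.txt} staged={none}
After op 4 (modify d.txt): modified={b.txt, d.txt} staged={none}
After op 5 (modify c.txt): modified={b.txt, c.txt, d.txt} staged={none}
After op 6 (git add b.txt): modified={c.txt, d.txt} staged={b.txt}
After op 7 (git add f.txt): modified={c.txt, d.txt} staged={b.txt}
After op 8 (modify a.txt): modified={a.txt, c.txt, d.txt} staged={b.txt}
After op 9 (modify b.txt): modified={a.txt, b.txt, c.txt, d.txt} staged={b.txt}
After op 10 (git add f.txt): modified={a.txt, b.txt, c.txt, d.txt} staged={b.txt}
After op 11 (git add f.txt): modified={a.txt, b.txt, c.txt, d.txt} staged={b.txt}
After op 12 (git add b.txt): modified={a.txt, c.txt, d.txt} staged={b.txt}
After op 13 (modify f.txt): modified={a.txt, c.txt, d.txt, f.txt} staged={b.txt}
After op 14 (git commit): modified={a.txt, c.txt, d.txt, f.txt} staged={none}
After op 15 (modify b.txt): modified={a.txt, b.txt, c.txt, d.txt, f.txt} staged={none}
After op 16 (modify g.txt): modified={a.txt, b.txt, c.txt, d.txt, f.txt, g.txt} staged={none}
After op 17 (modify e.txt): modified={a.txt, b.txt, c.txt, d.txt, e.txt, f.txt, g.txt} staged={none}
After op 18 (git add f.txt): modified={a.txt, b.txt, c.txt, d.txt, e.txt, g.txt} staged={f.txt}
After op 19 (git add d.txt): modified={a.txt, b.txt, c.txt, e.txt, g.txt} staged={d.txt, f.txt}
After op 20 (modify d.txt): modified={a.txt, b.txt, c.txt, d.txt, e.txt, g.txt} staged={d.txt, f.txt}
After op 21 (git add f.txt): modified={a.txt, b.txt, c.txt, d.txt, e.txt, g.txt} staged={d.txt, f.txt}
Final staged set: {d.txt, f.txt} -> count=2

Answer: 2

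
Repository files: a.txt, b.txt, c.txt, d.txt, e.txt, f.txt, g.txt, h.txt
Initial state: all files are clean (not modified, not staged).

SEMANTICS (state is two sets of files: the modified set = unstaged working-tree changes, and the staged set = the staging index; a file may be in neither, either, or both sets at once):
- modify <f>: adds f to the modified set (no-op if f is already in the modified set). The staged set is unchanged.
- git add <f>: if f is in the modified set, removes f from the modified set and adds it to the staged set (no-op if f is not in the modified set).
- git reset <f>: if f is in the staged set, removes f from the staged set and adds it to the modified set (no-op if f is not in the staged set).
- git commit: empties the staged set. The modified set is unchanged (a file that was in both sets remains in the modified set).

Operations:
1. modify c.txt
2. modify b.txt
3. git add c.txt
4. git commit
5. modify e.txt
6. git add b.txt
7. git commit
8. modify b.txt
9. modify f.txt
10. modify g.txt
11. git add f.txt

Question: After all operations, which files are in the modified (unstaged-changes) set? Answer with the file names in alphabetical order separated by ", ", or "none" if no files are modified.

Answer: b.txt, e.txt, g.txt

Derivation:
After op 1 (modify c.txt): modified={c.txt} staged={none}
After op 2 (modify b.txt): modified={b.txt, c.txt} staged={none}
After op 3 (git add c.txt): modified={b.txt} staged={c.txt}
After op 4 (git commit): modified={b.txt} staged={none}
After op 5 (modify e.txt): modified={b.txt, e.txt} staged={none}
After op 6 (git add b.txt): modified={e.txt} staged={b.txt}
After op 7 (git commit): modified={e.txt} staged={none}
After op 8 (modify b.txt): modified={b.txt, e.txt} staged={none}
After op 9 (modify f.txt): modified={b.txt, e.txt, f.txt} staged={none}
After op 10 (modify g.txt): modified={b.txt, e.txt, f.txt, g.txt} staged={none}
After op 11 (git add f.txt): modified={b.txt, e.txt, g.txt} staged={f.txt}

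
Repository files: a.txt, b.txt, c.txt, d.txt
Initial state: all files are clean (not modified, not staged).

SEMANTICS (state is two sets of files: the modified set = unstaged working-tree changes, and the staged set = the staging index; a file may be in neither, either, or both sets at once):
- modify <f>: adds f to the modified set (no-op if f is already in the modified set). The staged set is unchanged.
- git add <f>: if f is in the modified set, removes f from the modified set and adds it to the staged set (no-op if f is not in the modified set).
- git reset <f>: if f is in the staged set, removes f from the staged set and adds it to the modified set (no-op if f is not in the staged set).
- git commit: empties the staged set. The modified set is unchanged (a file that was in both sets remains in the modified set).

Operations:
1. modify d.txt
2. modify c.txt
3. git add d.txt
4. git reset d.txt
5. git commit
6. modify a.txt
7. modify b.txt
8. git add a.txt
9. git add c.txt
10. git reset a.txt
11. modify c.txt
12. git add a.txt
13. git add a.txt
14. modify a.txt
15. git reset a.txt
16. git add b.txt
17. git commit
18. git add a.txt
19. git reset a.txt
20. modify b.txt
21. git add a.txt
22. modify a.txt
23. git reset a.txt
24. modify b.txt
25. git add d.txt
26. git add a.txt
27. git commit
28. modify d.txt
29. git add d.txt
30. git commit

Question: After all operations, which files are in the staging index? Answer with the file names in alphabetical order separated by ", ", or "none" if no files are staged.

Answer: none

Derivation:
After op 1 (modify d.txt): modified={d.txt} staged={none}
After op 2 (modify c.txt): modified={c.txt, d.txt} staged={none}
After op 3 (git add d.txt): modified={c.txt} staged={d.txt}
After op 4 (git reset d.txt): modified={c.txt, d.txt} staged={none}
After op 5 (git commit): modified={c.txt, d.txt} staged={none}
After op 6 (modify a.txt): modified={a.txt, c.txt, d.txt} staged={none}
After op 7 (modify b.txt): modified={a.txt, b.txt, c.txt, d.txt} staged={none}
After op 8 (git add a.txt): modified={b.txt, c.txt, d.txt} staged={a.txt}
After op 9 (git add c.txt): modified={b.txt, d.txt} staged={a.txt, c.txt}
After op 10 (git reset a.txt): modified={a.txt, b.txt, d.txt} staged={c.txt}
After op 11 (modify c.txt): modified={a.txt, b.txt, c.txt, d.txt} staged={c.txt}
After op 12 (git add a.txt): modified={b.txt, c.txt, d.txt} staged={a.txt, c.txt}
After op 13 (git add a.txt): modified={b.txt, c.txt, d.txt} staged={a.txt, c.txt}
After op 14 (modify a.txt): modified={a.txt, b.txt, c.txt, d.txt} staged={a.txt, c.txt}
After op 15 (git reset a.txt): modified={a.txt, b.txt, c.txt, d.txt} staged={c.txt}
After op 16 (git add b.txt): modified={a.txt, c.txt, d.txt} staged={b.txt, c.txt}
After op 17 (git commit): modified={a.txt, c.txt, d.txt} staged={none}
After op 18 (git add a.txt): modified={c.txt, d.txt} staged={a.txt}
After op 19 (git reset a.txt): modified={a.txt, c.txt, d.txt} staged={none}
After op 20 (modify b.txt): modified={a.txt, b.txt, c.txt, d.txt} staged={none}
After op 21 (git add a.txt): modified={b.txt, c.txt, d.txt} staged={a.txt}
After op 22 (modify a.txt): modified={a.txt, b.txt, c.txt, d.txt} staged={a.txt}
After op 23 (git reset a.txt): modified={a.txt, b.txt, c.txt, d.txt} staged={none}
After op 24 (modify b.txt): modified={a.txt, b.txt, c.txt, d.txt} staged={none}
After op 25 (git add d.txt): modified={a.txt, b.txt, c.txt} staged={d.txt}
After op 26 (git add a.txt): modified={b.txt, c.txt} staged={a.txt, d.txt}
After op 27 (git commit): modified={b.txt, c.txt} staged={none}
After op 28 (modify d.txt): modified={b.txt, c.txt, d.txt} staged={none}
After op 29 (git add d.txt): modified={b.txt, c.txt} staged={d.txt}
After op 30 (git commit): modified={b.txt, c.txt} staged={none}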